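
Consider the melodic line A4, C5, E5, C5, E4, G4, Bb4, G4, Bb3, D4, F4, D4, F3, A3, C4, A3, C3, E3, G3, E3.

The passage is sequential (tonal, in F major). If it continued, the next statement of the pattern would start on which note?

G2

The 4-note cells begin on A4, E4, Bb3, F3, C3 — each down a 4th from the last.
The next head, down a 4th from C3, is G2.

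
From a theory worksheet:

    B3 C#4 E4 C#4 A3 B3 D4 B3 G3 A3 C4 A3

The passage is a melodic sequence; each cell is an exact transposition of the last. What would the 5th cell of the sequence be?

Unit = 4 notes; the statements start on B3, A3, G3, moving down a 2nd each time.
Carrying on: F3 → Eb3.
From Eb3 the exact shape gives Eb3 F3 Ab3 F3.

Eb3 F3 Ab3 F3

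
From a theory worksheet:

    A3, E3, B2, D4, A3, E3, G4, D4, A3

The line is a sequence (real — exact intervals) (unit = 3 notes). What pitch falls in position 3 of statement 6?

The unit is 3 notes. Position-3 pitches of the 3 shown cells: B2, E3, A3.
Extending up a 4th: D4 → G4 → C5.

C5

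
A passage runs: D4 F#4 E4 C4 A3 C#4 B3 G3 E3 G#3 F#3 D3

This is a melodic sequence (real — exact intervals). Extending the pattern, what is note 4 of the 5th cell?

The unit is 4 notes. Position-4 pitches of the 3 shown cells: C4, G3, D3.
Each moves down a 4th. Continuing: A2 → E2.

E2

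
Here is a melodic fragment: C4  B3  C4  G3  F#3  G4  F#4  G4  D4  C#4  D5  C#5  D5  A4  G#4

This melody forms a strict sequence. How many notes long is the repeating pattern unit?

Try groups of 5 (3 cells in 15 notes):
C4 B3 C4 G3 F#3 | G4 F#4 G4 D4 C#4 | D5 C#5 D5 A4 G#4
Every group is a transposition up a 5th of the one before; no shorter unit works.

5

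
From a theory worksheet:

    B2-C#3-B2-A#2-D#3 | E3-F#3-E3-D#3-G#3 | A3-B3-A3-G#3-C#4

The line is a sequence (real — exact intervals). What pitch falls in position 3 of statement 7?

With 5-note cells, note 3 of each statement runs B2, E3, A3.
Each moves up a 4th. Continuing: D4 → G4 → C5 → F5.

F5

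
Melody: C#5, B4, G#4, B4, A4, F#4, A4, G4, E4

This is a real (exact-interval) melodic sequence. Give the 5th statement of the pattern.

F4 Eb4 C4

The 3-note cells begin on C#5, B4, A4 — each down a 2nd from the last.
Continuing the starts: G4 → F4.
Statement 5 starts on F4 and keeps the same exact contour: F4 Eb4 C4.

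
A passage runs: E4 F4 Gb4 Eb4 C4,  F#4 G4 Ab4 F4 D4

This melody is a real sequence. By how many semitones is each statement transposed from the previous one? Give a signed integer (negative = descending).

2

The 5-note cells begin on E4, F#4 — each up a 2nd from the last.
Counting half-steps from E4 to F#4: 2.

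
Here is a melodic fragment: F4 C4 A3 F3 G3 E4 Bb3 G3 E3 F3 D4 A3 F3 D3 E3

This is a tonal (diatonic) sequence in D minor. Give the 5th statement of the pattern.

With a 5-note motive the entries are F4, E4, D4, each down a 2nd from the previous.
Carrying on: C4 → Bb3.
From Bb3 the diatonic shape gives Bb3 F3 D3 Bb2 C3.

Bb3 F3 D3 Bb2 C3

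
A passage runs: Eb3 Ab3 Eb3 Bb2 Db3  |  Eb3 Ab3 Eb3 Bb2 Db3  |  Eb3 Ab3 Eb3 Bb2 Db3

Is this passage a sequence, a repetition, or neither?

Each 5-note cell is identical (Eb3 Ab3 Eb3 Bb2 Db3), restated at the same pitch.

repetition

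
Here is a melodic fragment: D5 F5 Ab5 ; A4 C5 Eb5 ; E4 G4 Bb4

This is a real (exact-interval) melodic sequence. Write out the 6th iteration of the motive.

Taking 3-note groups, the heads are D5, A4, E4: the pattern moves down a 4th.
Carrying on: B3 → F#3 → C#3.
So cell 6 is C#3 E3 G3.

C#3 E3 G3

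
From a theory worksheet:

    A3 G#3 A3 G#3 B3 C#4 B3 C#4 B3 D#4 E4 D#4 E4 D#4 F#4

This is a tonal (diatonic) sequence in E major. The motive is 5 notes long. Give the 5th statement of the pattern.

Taking 5-note groups, the heads are A3, C#4, E4: the pattern moves up a 3rd.
Continuing the starts: G#4 → B4.
So cell 5 is B4 A4 B4 A4 C#5.

B4 A4 B4 A4 C#5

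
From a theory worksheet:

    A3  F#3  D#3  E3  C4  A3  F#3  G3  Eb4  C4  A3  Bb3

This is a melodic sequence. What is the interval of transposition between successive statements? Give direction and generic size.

up a 3rd

With a 4-note motive the entries are A3, C4, Eb4, each up a 3rd from the previous.
From A3 to C4: up a 3rd.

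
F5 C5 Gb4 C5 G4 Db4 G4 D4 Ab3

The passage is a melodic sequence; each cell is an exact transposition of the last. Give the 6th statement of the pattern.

E3 B2 F2

The 3-note cells begin on F5, C5, G4 — each down a 4th from the last.
Continuing the starts: D4 → A3 → E3.
From E3 the exact shape gives E3 B2 F2.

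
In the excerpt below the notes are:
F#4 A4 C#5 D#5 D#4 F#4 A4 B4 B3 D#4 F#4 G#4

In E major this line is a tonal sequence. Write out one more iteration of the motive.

G#3 B3 D#4 E4

The 4-note cells begin on F#4, D#4, B3 — each down a 3rd from the last.
So cell 4 is G#3 B3 D#4 E4.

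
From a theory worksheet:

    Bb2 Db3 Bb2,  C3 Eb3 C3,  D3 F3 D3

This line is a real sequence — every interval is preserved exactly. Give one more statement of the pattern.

The 3-note cells begin on Bb2, C3, D3 — each up a 2nd from the last.
From E3 the exact shape gives E3 G3 E3.

E3 G3 E3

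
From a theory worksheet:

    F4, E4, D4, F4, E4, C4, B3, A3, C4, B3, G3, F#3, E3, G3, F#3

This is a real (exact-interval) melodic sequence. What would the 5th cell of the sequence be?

Taking 5-note groups, the heads are F4, C4, G3: the pattern moves down a 4th.
Extending down a 4th: D3 → A2.
Statement 5 starts on A2 and keeps the same exact contour: A2 G#2 F#2 A2 G#2.

A2 G#2 F#2 A2 G#2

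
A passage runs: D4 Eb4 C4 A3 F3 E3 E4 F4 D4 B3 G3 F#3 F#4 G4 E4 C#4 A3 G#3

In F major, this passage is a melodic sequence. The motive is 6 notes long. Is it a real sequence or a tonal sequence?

Each cell has the same semitone pattern (1, -3, -3, -4, -1) — intervals are preserved exactly.
And Eb4 lies outside F major, so the sequence is real rather than tonal.

real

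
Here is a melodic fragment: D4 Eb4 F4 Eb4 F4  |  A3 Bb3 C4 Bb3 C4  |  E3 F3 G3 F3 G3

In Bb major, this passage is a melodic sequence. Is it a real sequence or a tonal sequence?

real

Each cell has the same semitone pattern (1, 2, -2, 2) — intervals are preserved exactly.
And E3 lies outside Bb major, so the sequence is real rather than tonal.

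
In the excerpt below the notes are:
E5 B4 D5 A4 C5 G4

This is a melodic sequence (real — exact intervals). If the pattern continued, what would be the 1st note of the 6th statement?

Grouping in 2s, the 1st note of each cell is E5, D5, C5.
Extending down a 2nd: Bb4 → Ab4 → Gb4.

Gb4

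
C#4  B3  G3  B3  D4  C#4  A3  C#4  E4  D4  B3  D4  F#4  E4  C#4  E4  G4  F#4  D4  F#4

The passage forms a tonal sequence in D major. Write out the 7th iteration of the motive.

Unit = 4 notes; the statements start on C#4, D4, E4, F#4, G4, moving up a 2nd each time.
Extending up a 2nd: A4 → B4.
Statement 7 starts on B4 and keeps the same diatonic contour: B4 A4 F#4 A4.

B4 A4 F#4 A4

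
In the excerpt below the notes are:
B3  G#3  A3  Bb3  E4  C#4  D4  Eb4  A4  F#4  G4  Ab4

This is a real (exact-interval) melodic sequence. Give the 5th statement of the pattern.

Taking 4-note groups, the heads are B3, E4, A4: the pattern moves up a 4th.
Extending up a 4th: D5 → G5.
So cell 5 is G5 E5 F5 Gb5.

G5 E5 F5 Gb5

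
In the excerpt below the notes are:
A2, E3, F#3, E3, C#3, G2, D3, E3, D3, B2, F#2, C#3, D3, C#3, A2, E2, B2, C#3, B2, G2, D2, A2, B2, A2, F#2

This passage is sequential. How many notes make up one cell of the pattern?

25 notes total. Splitting into 5 groups of 5:
A2 E3 F#3 E3 C#3 | G2 D3 E3 D3 B2 | F#2 C#3 D3 C#3 A2 | E2 B2 C#3 B2 G2 | D2 A2 B2 A2 F#2
Each cell is the previous one down a 2nd — so the unit is 5 notes.

5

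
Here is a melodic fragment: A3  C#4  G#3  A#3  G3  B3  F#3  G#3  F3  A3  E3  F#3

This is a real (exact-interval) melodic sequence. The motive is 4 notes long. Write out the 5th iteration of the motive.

Db3 F3 C3 D3

Unit = 4 notes; the statements start on A3, G3, F3, moving down a 2nd each time.
Extending down a 2nd: Eb3 → Db3.
So cell 5 is Db3 F3 C3 D3.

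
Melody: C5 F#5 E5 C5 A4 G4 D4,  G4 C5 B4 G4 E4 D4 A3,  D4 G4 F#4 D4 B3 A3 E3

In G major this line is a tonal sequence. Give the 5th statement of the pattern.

E3 A3 G3 E3 C3 B2 F#2

The 7-note cells begin on C5, G4, D4 — each down a 4th from the last.
Carrying on: A3 → E3.
Statement 5 starts on E3 and keeps the same diatonic contour: E3 A3 G3 E3 C3 B2 F#2.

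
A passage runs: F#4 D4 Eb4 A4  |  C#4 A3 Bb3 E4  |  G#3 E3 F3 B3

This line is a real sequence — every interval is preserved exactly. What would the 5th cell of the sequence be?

A#2 F#2 G2 C#3

With a 4-note motive the entries are F#4, C#4, G#3, each down a 4th from the previous.
Extending down a 4th: D#3 → A#2.
From A#2 the exact shape gives A#2 F#2 G2 C#3.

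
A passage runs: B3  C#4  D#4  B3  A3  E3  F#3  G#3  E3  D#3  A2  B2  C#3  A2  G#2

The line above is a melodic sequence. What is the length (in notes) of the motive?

Try groups of 5 (3 cells in 15 notes):
B3 C#4 D#4 B3 A3 | E3 F#3 G#3 E3 D#3 | A2 B2 C#3 A2 G#2
Each cell is the previous one down a 5th — so the unit is 5 notes.

5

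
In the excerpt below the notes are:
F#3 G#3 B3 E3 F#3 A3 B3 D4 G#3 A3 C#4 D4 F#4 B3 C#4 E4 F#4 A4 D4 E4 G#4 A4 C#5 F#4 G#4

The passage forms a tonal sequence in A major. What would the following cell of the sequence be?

B4 C#5 E5 A4 B4

The 5-note cells begin on F#3, A3, C#4, E4, G#4 — each up a 3rd from the last.
Statement 6 starts on B4 and keeps the same diatonic contour: B4 C#5 E5 A4 B4.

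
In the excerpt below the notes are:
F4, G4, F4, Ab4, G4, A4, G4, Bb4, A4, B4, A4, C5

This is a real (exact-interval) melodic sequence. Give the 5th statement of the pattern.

C#5 D#5 C#5 E5

Unit = 4 notes; the statements start on F4, G4, A4, moving up a 2nd each time.
Continuing the starts: B4 → C#5.
Statement 5 starts on C#5 and keeps the same exact contour: C#5 D#5 C#5 E5.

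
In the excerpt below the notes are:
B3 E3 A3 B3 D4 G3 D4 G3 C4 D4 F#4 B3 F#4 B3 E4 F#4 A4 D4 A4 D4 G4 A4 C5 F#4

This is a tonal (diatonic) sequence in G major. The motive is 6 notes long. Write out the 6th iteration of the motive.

E5 A4 D5 E5 G5 C5

Unit = 6 notes; the statements start on B3, D4, F#4, A4, moving up a 3rd each time.
Carrying on: C5 → E5.
So cell 6 is E5 A4 D5 E5 G5 C5.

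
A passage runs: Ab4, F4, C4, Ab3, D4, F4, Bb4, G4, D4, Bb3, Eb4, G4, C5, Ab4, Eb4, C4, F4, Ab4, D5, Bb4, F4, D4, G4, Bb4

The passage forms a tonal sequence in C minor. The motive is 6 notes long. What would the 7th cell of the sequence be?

G5 Eb5 Bb4 G4 C5 Eb5

The 6-note cells begin on Ab4, Bb4, C5, D5 — each up a 2nd from the last.
Continuing the starts: Eb5 → F5 → G5.
So cell 7 is G5 Eb5 Bb4 G4 C5 Eb5.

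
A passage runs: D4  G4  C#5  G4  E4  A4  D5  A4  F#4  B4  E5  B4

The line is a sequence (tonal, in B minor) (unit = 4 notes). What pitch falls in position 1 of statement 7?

With 4-note cells, note 1 of each statement runs D4, E4, F#4.
Each moves up a 2nd. Continuing: G4 → A4 → B4 → C#5.

C#5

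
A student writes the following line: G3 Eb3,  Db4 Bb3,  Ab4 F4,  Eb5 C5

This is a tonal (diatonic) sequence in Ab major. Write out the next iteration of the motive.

Bb5 G5

With a 2-note motive the entries are G3, Db4, Ab4, Eb5, each up a 5th from the previous.
So cell 5 is Bb5 G5.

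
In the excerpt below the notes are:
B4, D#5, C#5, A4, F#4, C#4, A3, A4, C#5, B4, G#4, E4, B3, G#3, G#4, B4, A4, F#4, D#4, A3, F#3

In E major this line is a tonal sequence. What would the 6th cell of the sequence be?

D#4 F#4 E4 C#4 A3 E3 C#3

With a 7-note motive the entries are B4, A4, G#4, each down a 2nd from the previous.
Extending down a 2nd: F#4 → E4 → D#4.
Statement 6 starts on D#4 and keeps the same diatonic contour: D#4 F#4 E4 C#4 A3 E3 C#3.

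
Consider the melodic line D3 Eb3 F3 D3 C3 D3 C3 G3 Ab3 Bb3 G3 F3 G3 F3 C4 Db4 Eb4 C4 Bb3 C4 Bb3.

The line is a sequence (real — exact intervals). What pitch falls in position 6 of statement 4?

F4

With 7-note cells, note 6 of each statement runs D3, G3, C4.
Each moves up a 4th; the next is F4.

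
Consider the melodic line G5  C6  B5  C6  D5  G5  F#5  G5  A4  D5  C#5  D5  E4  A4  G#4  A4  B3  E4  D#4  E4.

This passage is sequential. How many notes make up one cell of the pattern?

There are 20 notes; a 4-note unit gives 5 cells:
G5 C6 B5 C6 | D5 G5 F#5 G5 | A4 D5 C#5 D5 | E4 A4 G#4 A4 | B3 E4 D#4 E4
Every group is a transposition down a 4th of the one before; no shorter unit works.

4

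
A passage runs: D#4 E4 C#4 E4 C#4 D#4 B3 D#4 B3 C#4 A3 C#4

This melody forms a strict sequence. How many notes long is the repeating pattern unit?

4

There are 12 notes; a 4-note unit gives 3 cells:
D#4 E4 C#4 E4 | C#4 D#4 B3 D#4 | B3 C#4 A3 C#4
Every group is a transposition down a 2nd of the one before; no shorter unit works.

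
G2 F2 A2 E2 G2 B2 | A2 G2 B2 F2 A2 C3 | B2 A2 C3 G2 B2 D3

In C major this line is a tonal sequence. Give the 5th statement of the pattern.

D3 C3 E3 B2 D3 F3

Taking 6-note groups, the heads are G2, A2, B2: the pattern moves up a 2nd.
Extending up a 2nd: C3 → D3.
Statement 5 starts on D3 and keeps the same diatonic contour: D3 C3 E3 B2 D3 F3.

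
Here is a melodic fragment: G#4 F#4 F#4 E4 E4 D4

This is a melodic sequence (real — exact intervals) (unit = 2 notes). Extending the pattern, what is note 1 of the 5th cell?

With 2-note cells, note 1 of each statement runs G#4, F#4, E4.
Extending down a 2nd: D4 → C4.

C4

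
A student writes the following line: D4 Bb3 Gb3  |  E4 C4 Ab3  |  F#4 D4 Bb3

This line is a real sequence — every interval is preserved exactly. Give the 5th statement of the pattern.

A#4 F#4 D4

The 3-note cells begin on D4, E4, F#4 — each up a 2nd from the last.
Carrying on: G#4 → A#4.
From A#4 the exact shape gives A#4 F#4 D4.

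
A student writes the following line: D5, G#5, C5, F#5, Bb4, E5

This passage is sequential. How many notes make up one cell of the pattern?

2

Try groups of 2 (3 cells in 6 notes):
D5 G#5 | C5 F#5 | Bb4 E5
That's a consistent down a 2nd shift per cell, and no other grouping gives one.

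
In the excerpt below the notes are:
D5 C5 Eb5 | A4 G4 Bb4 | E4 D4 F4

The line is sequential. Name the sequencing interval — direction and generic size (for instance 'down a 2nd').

Unit = 3 notes; the statements start on D5, A4, E4, moving down a 4th each time.
From D5 to A4: down a 4th.

down a 4th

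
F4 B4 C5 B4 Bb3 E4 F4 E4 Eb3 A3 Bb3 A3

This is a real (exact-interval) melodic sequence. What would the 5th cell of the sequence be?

Taking 4-note groups, the heads are F4, Bb3, Eb3: the pattern moves down a 5th.
Carrying on: Ab2 → Db2.
Statement 5 starts on Db2 and keeps the same exact contour: Db2 G2 Ab2 G2.

Db2 G2 Ab2 G2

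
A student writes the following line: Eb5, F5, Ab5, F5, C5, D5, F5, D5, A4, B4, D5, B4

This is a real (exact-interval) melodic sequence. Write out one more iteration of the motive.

The 4-note cells begin on Eb5, C5, A4 — each down a 3rd from the last.
From F#4 the exact shape gives F#4 G#4 B4 G#4.

F#4 G#4 B4 G#4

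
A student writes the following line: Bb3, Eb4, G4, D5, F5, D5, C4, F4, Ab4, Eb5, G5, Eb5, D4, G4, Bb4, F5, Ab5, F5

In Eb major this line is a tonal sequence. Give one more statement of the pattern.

Eb4 Ab4 C5 G5 Bb5 G5

Taking 6-note groups, the heads are Bb3, C4, D4: the pattern moves up a 2nd.
Statement 4 starts on Eb4 and keeps the same diatonic contour: Eb4 Ab4 C5 G5 Bb5 G5.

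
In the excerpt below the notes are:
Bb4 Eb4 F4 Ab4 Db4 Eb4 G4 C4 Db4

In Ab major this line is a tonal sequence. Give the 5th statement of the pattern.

Taking 3-note groups, the heads are Bb4, Ab4, G4: the pattern moves down a 2nd.
Carrying on: F4 → Eb4.
Statement 5 starts on Eb4 and keeps the same diatonic contour: Eb4 Ab3 Bb3.

Eb4 Ab3 Bb3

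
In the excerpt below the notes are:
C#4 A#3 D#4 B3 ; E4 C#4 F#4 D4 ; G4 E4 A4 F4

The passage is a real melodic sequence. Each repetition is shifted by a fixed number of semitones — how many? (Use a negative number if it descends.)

3

Taking 4-note groups, the heads are C#4, E4, G4: the pattern moves up a 3rd.
C#4 to E4 spans +3 semitones.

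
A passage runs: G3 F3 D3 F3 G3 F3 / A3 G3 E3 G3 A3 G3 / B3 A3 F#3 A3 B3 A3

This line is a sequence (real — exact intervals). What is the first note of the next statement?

C#4

With a 6-note motive the entries are G3, A3, B3, each up a 2nd from the previous.
The next head, up a 2nd from B3, is C#4.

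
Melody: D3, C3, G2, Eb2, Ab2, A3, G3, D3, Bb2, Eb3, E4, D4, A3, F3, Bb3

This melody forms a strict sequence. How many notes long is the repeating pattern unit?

There are 15 notes; a 5-note unit gives 3 cells:
D3 C3 G2 Eb2 Ab2 | A3 G3 D3 Bb2 Eb3 | E4 D4 A3 F3 Bb3
That's a consistent up a 5th shift per cell, and no other grouping gives one.

5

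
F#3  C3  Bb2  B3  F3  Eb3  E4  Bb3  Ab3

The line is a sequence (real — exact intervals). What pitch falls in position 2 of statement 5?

Ab4

With 3-note cells, note 2 of each statement runs C3, F3, Bb3.
Extending up a 4th: Eb4 → Ab4.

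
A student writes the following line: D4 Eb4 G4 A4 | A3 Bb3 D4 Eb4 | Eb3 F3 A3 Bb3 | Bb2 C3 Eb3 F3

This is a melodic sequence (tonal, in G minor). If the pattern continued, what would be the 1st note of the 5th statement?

F2

With 4-note cells, note 1 of each statement runs D4, A3, Eb3, Bb2.
One more down a 4th gives F2.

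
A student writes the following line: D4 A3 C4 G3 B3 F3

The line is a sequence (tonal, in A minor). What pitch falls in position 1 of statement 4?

A3

Grouping in 2s, the 1st note of each cell is D4, C4, B3.
From B3, down a 2nd gives A3.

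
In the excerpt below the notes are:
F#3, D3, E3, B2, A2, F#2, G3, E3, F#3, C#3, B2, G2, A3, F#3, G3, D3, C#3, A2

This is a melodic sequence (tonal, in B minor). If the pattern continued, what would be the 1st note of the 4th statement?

Grouping in 6s, the 1st note of each cell is F#3, G3, A3.
From A3, up a 2nd gives B3.

B3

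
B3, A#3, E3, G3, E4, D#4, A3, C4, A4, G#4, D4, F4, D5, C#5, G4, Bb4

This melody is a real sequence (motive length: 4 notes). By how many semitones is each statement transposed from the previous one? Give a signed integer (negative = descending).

5

With a 4-note motive the entries are B3, E4, A4, D5, each up a 4th from the previous.
B3 to E4 spans +5 semitones.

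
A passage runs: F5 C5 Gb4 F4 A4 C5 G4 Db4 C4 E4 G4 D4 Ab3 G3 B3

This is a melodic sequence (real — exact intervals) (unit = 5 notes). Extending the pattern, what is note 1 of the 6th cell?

The unit is 5 notes. Position-1 pitches of the 3 shown cells: F5, C5, G4.
Extending down a 4th: D4 → A3 → E3.

E3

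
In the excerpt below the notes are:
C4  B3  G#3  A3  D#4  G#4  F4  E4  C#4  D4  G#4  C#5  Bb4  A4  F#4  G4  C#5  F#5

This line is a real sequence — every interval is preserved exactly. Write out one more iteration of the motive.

Eb5 D5 B4 C5 F#5 B5

Taking 6-note groups, the heads are C4, F4, Bb4: the pattern moves up a 4th.
Statement 4 starts on Eb5 and keeps the same exact contour: Eb5 D5 B4 C5 F#5 B5.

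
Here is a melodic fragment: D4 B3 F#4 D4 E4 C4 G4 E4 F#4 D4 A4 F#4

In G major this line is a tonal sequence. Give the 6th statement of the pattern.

B4 G4 D5 B4

Unit = 4 notes; the statements start on D4, E4, F#4, moving up a 2nd each time.
Continuing the starts: G4 → A4 → B4.
From B4 the diatonic shape gives B4 G4 D5 B4.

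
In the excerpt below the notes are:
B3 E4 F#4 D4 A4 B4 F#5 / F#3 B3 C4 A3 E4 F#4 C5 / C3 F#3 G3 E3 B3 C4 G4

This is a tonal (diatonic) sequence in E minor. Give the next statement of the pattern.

With a 7-note motive the entries are B3, F#3, C3, each down a 4th from the previous.
From G2 the diatonic shape gives G2 C3 D3 B2 F#3 G3 D4.

G2 C3 D3 B2 F#3 G3 D4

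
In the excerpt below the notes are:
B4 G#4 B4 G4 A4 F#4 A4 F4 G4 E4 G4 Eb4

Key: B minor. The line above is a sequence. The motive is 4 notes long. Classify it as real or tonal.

real

Each cell has the same semitone pattern (-3, 3, -4) — intervals are preserved exactly.
And G#4 lies outside B minor, so the sequence is real rather than tonal.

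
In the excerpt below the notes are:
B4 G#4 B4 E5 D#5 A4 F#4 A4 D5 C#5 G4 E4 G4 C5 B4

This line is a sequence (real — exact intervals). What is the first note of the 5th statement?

The 5-note cells begin on B4, A4, G4 — each down a 2nd from the last.
Extending the heads down a 2nd: F4 → Eb4.

Eb4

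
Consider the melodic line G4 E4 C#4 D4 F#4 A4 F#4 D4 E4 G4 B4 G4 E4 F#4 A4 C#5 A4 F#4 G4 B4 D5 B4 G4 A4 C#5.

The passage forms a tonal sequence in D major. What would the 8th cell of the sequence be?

The 5-note cells begin on G4, A4, B4, C#5, D5 — each up a 2nd from the last.
Extending up a 2nd: E5 → F#5 → G5.
Statement 8 starts on G5 and keeps the same diatonic contour: G5 E5 C#5 D5 F#5.

G5 E5 C#5 D5 F#5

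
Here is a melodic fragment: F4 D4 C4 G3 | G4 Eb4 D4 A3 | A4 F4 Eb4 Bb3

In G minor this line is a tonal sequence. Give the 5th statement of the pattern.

C5 A4 G4 D4

Taking 4-note groups, the heads are F4, G4, A4: the pattern moves up a 2nd.
Continuing the starts: Bb4 → C5.
So cell 5 is C5 A4 G4 D4.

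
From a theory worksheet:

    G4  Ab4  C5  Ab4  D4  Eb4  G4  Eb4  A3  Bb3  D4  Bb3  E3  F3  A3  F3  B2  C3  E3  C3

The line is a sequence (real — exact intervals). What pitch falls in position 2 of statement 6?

Grouping in 4s, the 2nd note of each cell is Ab4, Eb4, Bb3, F3, C3.
Each moves down a 4th; the next is G2.

G2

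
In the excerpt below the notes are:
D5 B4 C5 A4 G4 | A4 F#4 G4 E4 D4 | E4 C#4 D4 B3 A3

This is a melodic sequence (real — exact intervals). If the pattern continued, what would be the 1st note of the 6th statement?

C#3

With 5-note cells, note 1 of each statement runs D5, A4, E4.
Each moves down a 4th. Continuing: B3 → F#3 → C#3.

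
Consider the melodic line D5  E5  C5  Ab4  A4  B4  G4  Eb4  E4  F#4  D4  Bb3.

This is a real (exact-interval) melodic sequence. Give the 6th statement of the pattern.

The 4-note cells begin on D5, A4, E4 — each down a 4th from the last.
Carrying on: B3 → F#3 → C#3.
So cell 6 is C#3 D#3 B2 G2.

C#3 D#3 B2 G2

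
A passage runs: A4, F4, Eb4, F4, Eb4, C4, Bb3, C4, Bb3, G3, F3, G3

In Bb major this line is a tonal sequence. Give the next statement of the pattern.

F3 D3 C3 D3

With a 4-note motive the entries are A4, Eb4, Bb3, each down a 4th from the previous.
Statement 4 starts on F3 and keeps the same diatonic contour: F3 D3 C3 D3.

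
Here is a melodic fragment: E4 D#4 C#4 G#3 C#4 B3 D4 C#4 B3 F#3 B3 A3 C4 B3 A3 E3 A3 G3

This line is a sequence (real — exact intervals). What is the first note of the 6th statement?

Gb3

With a 6-note motive the entries are E4, D4, C4, each down a 2nd from the previous.
Extending the heads down a 2nd: Bb3 → Ab3 → Gb3.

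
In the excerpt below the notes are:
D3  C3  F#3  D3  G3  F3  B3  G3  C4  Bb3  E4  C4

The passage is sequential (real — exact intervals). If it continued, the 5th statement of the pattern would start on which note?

With a 4-note motive the entries are D3, G3, C4, each up a 4th from the previous.
Extending the heads up a 4th: F4 → Bb4.

Bb4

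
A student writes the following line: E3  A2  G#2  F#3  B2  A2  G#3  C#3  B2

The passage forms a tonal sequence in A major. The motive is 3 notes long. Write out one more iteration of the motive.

The 3-note cells begin on E3, F#3, G#3 — each up a 2nd from the last.
Statement 4 starts on A3 and keeps the same diatonic contour: A3 D3 C#3.

A3 D3 C#3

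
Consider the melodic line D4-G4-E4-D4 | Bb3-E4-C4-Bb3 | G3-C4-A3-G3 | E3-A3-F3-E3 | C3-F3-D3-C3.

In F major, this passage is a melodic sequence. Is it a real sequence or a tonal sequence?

tonal

Every note is diatonic to F major.
Cell 1 has +5 semitones from note 1 to 2, but cell 2 has +6 — the interval quality changes while the contour stays the same, which is the hallmark of a tonal sequence.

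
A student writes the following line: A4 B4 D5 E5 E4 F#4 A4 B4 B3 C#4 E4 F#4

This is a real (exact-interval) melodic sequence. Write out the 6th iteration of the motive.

The 4-note cells begin on A4, E4, B3 — each down a 4th from the last.
Continuing the starts: F#3 → C#3 → G#2.
Statement 6 starts on G#2 and keeps the same exact contour: G#2 A#2 C#3 D#3.

G#2 A#2 C#3 D#3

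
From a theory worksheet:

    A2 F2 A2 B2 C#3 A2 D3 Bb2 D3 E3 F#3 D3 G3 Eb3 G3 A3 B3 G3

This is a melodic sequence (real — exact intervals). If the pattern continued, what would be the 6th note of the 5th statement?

F4

The unit is 6 notes. Position-6 pitches of the 3 shown cells: A2, D3, G3.
Each moves up a 4th. Continuing: C4 → F4.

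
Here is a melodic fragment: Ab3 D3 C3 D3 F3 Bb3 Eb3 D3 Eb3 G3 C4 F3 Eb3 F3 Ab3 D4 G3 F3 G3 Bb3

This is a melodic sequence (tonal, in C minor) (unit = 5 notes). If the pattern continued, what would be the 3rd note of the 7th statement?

The unit is 5 notes. Position-3 pitches of the 4 shown cells: C3, D3, Eb3, F3.
Carrying that up a 2nd forward: G3 → Ab3 → Bb3.

Bb3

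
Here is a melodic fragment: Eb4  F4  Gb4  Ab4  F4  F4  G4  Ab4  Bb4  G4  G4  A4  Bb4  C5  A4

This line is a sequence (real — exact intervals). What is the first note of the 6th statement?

C#5

Unit = 5 notes; the statements start on Eb4, F4, G4, moving up a 2nd each time.
Continuing: A4 → B4 → C#5. Statement 6 starts on C#5.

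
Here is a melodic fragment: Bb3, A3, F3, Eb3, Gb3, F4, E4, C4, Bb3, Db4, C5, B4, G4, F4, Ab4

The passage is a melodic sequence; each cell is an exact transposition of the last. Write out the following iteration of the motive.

G5 F#5 D5 C5 Eb5

The 5-note cells begin on Bb3, F4, C5 — each up a 5th from the last.
From G5 the exact shape gives G5 F#5 D5 C5 Eb5.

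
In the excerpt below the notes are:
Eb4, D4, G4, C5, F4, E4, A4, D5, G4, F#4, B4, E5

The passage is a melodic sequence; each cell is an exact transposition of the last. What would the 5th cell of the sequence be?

B4 A#4 D#5 G#5

The 4-note cells begin on Eb4, F4, G4 — each up a 2nd from the last.
Continuing the starts: A4 → B4.
So cell 5 is B4 A#4 D#5 G#5.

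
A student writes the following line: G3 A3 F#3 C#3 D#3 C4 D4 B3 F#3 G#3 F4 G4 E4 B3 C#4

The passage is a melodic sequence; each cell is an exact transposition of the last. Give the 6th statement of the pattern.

Ab5 Bb5 G5 D5 E5

Taking 5-note groups, the heads are G3, C4, F4: the pattern moves up a 4th.
Continuing the starts: Bb4 → Eb5 → Ab5.
So cell 6 is Ab5 Bb5 G5 D5 E5.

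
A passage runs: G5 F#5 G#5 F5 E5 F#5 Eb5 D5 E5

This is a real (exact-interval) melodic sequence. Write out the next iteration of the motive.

Db5 C5 D5

Unit = 3 notes; the statements start on G5, F5, Eb5, moving down a 2nd each time.
So cell 4 is Db5 C5 D5.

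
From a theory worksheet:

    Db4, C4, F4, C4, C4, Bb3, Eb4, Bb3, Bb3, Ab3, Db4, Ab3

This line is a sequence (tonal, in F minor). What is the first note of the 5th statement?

G3

Taking 4-note groups, the heads are Db4, C4, Bb3: the pattern moves down a 2nd.
Extending the heads down a 2nd: Ab3 → G3.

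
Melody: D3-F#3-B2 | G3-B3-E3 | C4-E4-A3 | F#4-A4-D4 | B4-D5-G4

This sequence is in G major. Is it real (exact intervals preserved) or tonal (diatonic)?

Every note is diatonic to G major.
Cell 1 has +4 semitones from note 1 to 2, but cell 4 has +3 — the interval quality changes while the contour stays the same, which is the hallmark of a tonal sequence.

tonal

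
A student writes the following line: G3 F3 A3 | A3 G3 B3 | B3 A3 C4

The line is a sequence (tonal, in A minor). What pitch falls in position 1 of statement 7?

F4

Grouping in 3s, the 1st note of each cell is G3, A3, B3.
Carrying that up a 2nd forward: C4 → D4 → E4 → F4.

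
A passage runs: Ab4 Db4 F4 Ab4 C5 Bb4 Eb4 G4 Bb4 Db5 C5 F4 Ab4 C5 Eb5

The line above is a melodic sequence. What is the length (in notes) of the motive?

5

Try groups of 5 (3 cells in 15 notes):
Ab4 Db4 F4 Ab4 C5 | Bb4 Eb4 G4 Bb4 Db5 | C5 F4 Ab4 C5 Eb5
Every group is a transposition up a 2nd of the one before; no shorter unit works.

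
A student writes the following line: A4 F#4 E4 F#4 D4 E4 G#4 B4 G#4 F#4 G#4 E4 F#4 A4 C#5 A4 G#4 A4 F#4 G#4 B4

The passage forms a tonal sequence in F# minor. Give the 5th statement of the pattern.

E5 C#5 B4 C#5 A4 B4 D5

With a 7-note motive the entries are A4, B4, C#5, each up a 2nd from the previous.
Extending up a 2nd: D5 → E5.
So cell 5 is E5 C#5 B4 C#5 A4 B4 D5.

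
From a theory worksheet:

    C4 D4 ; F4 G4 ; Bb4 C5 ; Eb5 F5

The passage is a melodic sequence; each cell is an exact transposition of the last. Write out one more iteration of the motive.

Ab5 Bb5

With a 2-note motive the entries are C4, F4, Bb4, Eb5, each up a 4th from the previous.
So cell 5 is Ab5 Bb5.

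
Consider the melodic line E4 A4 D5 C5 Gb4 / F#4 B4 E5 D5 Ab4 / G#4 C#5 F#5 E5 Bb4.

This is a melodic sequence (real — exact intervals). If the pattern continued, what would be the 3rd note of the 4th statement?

The unit is 5 notes. Position-3 pitches of the 3 shown cells: D5, E5, F#5.
From F#5, up a 2nd gives G#5.

G#5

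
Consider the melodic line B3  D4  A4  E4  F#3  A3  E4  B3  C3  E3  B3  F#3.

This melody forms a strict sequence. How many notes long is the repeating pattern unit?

4

Try groups of 4 (3 cells in 12 notes):
B3 D4 A4 E4 | F#3 A3 E4 B3 | C3 E3 B3 F#3
That's a consistent down a 4th shift per cell, and no other grouping gives one.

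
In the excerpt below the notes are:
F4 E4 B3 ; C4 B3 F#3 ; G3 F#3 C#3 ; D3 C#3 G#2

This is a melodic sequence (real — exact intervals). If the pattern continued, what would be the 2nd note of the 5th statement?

With 3-note cells, note 2 of each statement runs E4, B3, F#3, C#3.
Each moves down a 4th; the next is G#2.

G#2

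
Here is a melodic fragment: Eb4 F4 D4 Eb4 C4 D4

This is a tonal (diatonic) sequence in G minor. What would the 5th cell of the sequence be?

With a 2-note motive the entries are Eb4, D4, C4, each down a 2nd from the previous.
Continuing the starts: Bb3 → A3.
Statement 5 starts on A3 and keeps the same diatonic contour: A3 Bb3.

A3 Bb3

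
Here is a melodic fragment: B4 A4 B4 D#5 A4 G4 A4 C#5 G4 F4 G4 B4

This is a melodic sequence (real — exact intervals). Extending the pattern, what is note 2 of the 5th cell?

Db4

With 4-note cells, note 2 of each statement runs A4, G4, F4.
Carrying that down a 2nd forward: Eb4 → Db4.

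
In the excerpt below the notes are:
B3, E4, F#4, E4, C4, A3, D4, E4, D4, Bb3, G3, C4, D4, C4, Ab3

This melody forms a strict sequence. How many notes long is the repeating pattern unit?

15 notes total. Splitting into 3 groups of 5:
B3 E4 F#4 E4 C4 | A3 D4 E4 D4 Bb3 | G3 C4 D4 C4 Ab3
That's a consistent down a 2nd shift per cell, and no other grouping gives one.

5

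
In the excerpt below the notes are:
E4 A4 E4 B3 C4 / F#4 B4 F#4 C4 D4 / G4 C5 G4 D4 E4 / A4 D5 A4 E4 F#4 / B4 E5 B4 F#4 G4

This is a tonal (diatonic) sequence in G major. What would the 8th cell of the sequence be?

E5 A5 E5 B4 C5

With a 5-note motive the entries are E4, F#4, G4, A4, B4, each up a 2nd from the previous.
Carrying on: C5 → D5 → E5.
From E5 the diatonic shape gives E5 A5 E5 B4 C5.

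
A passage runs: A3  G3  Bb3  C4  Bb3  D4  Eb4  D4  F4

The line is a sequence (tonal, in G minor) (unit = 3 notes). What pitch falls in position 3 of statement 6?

Grouping in 3s, the 3rd note of each cell is Bb3, D4, F4.
Each moves up a 3rd. Continuing: A4 → C5 → Eb5.

Eb5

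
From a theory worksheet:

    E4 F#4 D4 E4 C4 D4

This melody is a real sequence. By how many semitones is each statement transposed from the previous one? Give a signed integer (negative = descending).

With a 2-note motive the entries are E4, D4, C4, each down a 2nd from the previous.
E4 to D4 spans -2 semitones.

-2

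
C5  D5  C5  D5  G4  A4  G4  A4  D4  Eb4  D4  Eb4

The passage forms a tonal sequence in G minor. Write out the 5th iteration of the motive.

Taking 4-note groups, the heads are C5, G4, D4: the pattern moves down a 4th.
Extending down a 4th: A3 → Eb3.
From Eb3 the diatonic shape gives Eb3 F3 Eb3 F3.

Eb3 F3 Eb3 F3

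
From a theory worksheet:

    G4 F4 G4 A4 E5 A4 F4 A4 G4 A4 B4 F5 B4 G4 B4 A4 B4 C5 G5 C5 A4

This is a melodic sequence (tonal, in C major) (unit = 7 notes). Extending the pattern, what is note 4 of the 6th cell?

With 7-note cells, note 4 of each statement runs A4, B4, C5.
Each moves up a 2nd. Continuing: D5 → E5 → F5.

F5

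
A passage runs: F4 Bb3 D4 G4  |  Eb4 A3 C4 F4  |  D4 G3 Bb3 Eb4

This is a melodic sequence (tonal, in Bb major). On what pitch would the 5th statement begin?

Bb3

Taking 4-note groups, the heads are F4, Eb4, D4: the pattern moves down a 2nd.
Continuing: C4 → Bb3. Statement 5 starts on Bb3.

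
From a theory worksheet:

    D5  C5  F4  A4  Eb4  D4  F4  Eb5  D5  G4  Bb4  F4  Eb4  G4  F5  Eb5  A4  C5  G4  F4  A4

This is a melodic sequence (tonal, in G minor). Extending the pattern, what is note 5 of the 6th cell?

C5

With 7-note cells, note 5 of each statement runs Eb4, F4, G4.
Each moves up a 2nd. Continuing: A4 → Bb4 → C5.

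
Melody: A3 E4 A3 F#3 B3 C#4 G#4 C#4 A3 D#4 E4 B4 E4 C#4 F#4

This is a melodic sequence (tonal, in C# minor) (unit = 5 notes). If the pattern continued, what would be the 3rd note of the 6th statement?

The unit is 5 notes. Position-3 pitches of the 3 shown cells: A3, C#4, E4.
Each moves up a 3rd. Continuing: G#4 → B4 → D#5.

D#5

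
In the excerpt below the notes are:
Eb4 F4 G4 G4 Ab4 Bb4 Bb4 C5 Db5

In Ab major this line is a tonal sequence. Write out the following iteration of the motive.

With a 3-note motive the entries are Eb4, G4, Bb4, each up a 3rd from the previous.
From Db5 the diatonic shape gives Db5 Eb5 F5.

Db5 Eb5 F5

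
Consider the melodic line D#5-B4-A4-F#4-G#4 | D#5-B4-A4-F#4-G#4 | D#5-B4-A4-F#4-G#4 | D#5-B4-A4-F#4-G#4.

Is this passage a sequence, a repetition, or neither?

repetition

Each 5-note cell is identical (D#5 B4 A4 F#4 G#4), restated at the same pitch.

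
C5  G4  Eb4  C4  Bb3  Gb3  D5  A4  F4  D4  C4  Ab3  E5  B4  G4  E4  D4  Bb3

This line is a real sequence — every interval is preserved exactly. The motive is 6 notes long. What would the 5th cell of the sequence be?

The 6-note cells begin on C5, D5, E5 — each up a 2nd from the last.
Extending up a 2nd: F#5 → G#5.
Statement 5 starts on G#5 and keeps the same exact contour: G#5 D#5 B4 G#4 F#4 D4.

G#5 D#5 B4 G#4 F#4 D4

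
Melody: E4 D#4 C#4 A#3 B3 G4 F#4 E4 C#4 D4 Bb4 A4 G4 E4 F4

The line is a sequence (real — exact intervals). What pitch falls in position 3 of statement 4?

Bb4

Grouping in 5s, the 3rd note of each cell is C#4, E4, G4.
One more up a 3rd gives Bb4.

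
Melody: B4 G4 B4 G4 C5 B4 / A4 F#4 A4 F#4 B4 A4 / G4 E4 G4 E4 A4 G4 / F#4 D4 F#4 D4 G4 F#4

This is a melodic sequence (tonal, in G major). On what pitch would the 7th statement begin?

C4

With a 6-note motive the entries are B4, A4, G4, F#4, each down a 2nd from the previous.
Continuing: E4 → D4 → C4. Statement 7 starts on C4.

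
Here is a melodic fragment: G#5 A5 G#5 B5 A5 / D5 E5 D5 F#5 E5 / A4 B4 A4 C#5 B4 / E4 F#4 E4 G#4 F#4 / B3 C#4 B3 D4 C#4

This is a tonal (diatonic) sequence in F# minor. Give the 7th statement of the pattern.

Unit = 5 notes; the statements start on G#5, D5, A4, E4, B3, moving down a 4th each time.
Extending down a 4th: F#3 → C#3.
Statement 7 starts on C#3 and keeps the same diatonic contour: C#3 D3 C#3 E3 D3.

C#3 D3 C#3 E3 D3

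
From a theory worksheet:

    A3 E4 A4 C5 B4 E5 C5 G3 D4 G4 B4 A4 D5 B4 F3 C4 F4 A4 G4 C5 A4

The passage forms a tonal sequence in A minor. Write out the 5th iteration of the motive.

Taking 7-note groups, the heads are A3, G3, F3: the pattern moves down a 2nd.
Carrying on: E3 → D3.
From D3 the diatonic shape gives D3 A3 D4 F4 E4 A4 F4.

D3 A3 D4 F4 E4 A4 F4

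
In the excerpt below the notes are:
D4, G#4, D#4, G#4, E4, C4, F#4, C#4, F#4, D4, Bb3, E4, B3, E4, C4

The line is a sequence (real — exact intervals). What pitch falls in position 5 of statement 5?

Grouping in 5s, the 5th note of each cell is E4, D4, C4.
Each moves down a 2nd. Continuing: Bb3 → Ab3.

Ab3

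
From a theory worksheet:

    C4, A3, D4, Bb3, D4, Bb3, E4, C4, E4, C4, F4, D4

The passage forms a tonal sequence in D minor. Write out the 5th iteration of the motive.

G4 E4 A4 F4

The 4-note cells begin on C4, D4, E4 — each up a 2nd from the last.
Continuing the starts: F4 → G4.
Statement 5 starts on G4 and keeps the same diatonic contour: G4 E4 A4 F4.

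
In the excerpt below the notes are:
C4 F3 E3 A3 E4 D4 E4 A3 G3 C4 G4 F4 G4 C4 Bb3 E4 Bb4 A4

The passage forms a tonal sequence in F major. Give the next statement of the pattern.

The 6-note cells begin on C4, E4, G4 — each up a 3rd from the last.
Statement 4 starts on Bb4 and keeps the same diatonic contour: Bb4 E4 D4 G4 D5 C5.

Bb4 E4 D4 G4 D5 C5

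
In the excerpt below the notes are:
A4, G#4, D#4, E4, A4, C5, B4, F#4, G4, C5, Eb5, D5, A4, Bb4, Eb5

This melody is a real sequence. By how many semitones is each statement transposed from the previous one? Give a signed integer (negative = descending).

Unit = 5 notes; the statements start on A4, C5, Eb5, moving up a 3rd each time.
A4→C5 is 72 − 69 = 3 semitones.

3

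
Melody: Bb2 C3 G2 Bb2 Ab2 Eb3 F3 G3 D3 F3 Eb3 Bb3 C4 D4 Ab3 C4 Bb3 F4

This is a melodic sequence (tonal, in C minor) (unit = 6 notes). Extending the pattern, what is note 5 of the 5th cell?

The unit is 6 notes. Position-5 pitches of the 3 shown cells: Ab2, Eb3, Bb3.
Each moves up a 5th. Continuing: F4 → C5.

C5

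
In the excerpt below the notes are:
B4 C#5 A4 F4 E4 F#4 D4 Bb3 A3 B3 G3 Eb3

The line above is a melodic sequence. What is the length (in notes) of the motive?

Try groups of 4 (3 cells in 12 notes):
B4 C#5 A4 F4 | E4 F#4 D4 Bb3 | A3 B3 G3 Eb3
That's a consistent down a 5th shift per cell, and no other grouping gives one.

4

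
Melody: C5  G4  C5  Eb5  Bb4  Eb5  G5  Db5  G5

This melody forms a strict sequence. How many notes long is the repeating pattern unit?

Try groups of 3 (3 cells in 9 notes):
C5 G4 C5 | Eb5 Bb4 Eb5 | G5 Db5 G5
Each cell is the previous one up a 3rd — so the unit is 3 notes.

3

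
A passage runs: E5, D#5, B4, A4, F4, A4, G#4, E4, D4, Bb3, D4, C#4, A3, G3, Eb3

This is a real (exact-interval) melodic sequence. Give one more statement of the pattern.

Taking 5-note groups, the heads are E5, A4, D4: the pattern moves down a 5th.
So cell 4 is G3 F#3 D3 C3 Ab2.

G3 F#3 D3 C3 Ab2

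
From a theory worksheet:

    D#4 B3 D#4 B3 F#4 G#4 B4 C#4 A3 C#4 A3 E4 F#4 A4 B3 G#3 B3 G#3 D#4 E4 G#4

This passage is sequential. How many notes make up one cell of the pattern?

Try groups of 7 (3 cells in 21 notes):
D#4 B3 D#4 B3 F#4 G#4 B4 | C#4 A3 C#4 A3 E4 F#4 A4 | B3 G#3 B3 G#3 D#4 E4 G#4
That's a consistent down a 2nd shift per cell, and no other grouping gives one.

7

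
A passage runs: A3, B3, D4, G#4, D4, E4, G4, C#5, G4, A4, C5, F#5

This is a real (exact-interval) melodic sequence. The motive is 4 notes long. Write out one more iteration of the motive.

Unit = 4 notes; the statements start on A3, D4, G4, moving up a 4th each time.
Statement 4 starts on C5 and keeps the same exact contour: C5 D5 F5 B5.

C5 D5 F5 B5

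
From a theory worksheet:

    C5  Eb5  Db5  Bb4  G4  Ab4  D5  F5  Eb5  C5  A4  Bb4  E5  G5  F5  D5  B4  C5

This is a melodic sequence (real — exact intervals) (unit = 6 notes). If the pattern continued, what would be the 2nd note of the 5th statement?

The unit is 6 notes. Position-2 pitches of the 3 shown cells: Eb5, F5, G5.
Carrying that up a 2nd forward: A5 → B5.

B5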